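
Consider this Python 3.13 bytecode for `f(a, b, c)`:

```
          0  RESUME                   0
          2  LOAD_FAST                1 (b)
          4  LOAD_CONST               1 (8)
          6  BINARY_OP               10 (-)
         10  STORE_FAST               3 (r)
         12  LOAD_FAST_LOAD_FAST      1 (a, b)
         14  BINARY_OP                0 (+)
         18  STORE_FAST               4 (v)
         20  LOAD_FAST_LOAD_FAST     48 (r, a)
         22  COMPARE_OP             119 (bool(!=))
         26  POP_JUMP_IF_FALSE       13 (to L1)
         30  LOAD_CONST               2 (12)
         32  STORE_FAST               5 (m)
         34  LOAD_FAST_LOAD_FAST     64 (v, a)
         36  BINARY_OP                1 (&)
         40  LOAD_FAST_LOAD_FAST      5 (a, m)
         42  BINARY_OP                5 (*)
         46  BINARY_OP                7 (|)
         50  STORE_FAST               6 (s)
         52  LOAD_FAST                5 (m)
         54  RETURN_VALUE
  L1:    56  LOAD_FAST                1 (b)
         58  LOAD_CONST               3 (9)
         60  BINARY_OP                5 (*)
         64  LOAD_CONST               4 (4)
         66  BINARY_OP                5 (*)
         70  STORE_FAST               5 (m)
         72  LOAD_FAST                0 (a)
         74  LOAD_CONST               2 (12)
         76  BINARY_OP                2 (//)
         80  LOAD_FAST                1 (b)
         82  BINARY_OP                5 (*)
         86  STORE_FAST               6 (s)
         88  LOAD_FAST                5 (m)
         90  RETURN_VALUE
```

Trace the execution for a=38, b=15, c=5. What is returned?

LOAD_FAST b → push 15. Stack: [15]
LOAD_CONST → push 8. Stack: [15, 8]
BINARY_OP - → 15 - 8 = 7. Stack: [7]
STORE_FAST r → r=7. Stack: []
LOAD_FAST_LOAD_FAST a,b → push 38,15. Stack: [38, 15]
BINARY_OP + → 38 + 15 = 53. Stack: [53]
STORE_FAST v → v=53. Stack: []
LOAD_FAST_LOAD_FAST r,a → push 7,38. Stack: [7, 38]
COMPARE_OP bool(!=) → 7 vs 38 = True. Stack: [True]
POP_JUMP_IF_FALSE → pop True; no jump. Stack: []
LOAD_CONST → push 12. Stack: [12]
STORE_FAST m → m=12. Stack: []
LOAD_FAST_LOAD_FAST v,a → push 53,38. Stack: [53, 38]
BINARY_OP & → 53 & 38 = 36. Stack: [36]
LOAD_FAST_LOAD_FAST a,m → push 38,12. Stack: [36, 38, 12]
BINARY_OP * → 38 * 12 = 456. Stack: [36, 456]
BINARY_OP | → 36 | 456 = 492. Stack: [492]
STORE_FAST s → s=492. Stack: []
LOAD_FAST m → push 12. Stack: [12]
RETURN_VALUE → return 12.

12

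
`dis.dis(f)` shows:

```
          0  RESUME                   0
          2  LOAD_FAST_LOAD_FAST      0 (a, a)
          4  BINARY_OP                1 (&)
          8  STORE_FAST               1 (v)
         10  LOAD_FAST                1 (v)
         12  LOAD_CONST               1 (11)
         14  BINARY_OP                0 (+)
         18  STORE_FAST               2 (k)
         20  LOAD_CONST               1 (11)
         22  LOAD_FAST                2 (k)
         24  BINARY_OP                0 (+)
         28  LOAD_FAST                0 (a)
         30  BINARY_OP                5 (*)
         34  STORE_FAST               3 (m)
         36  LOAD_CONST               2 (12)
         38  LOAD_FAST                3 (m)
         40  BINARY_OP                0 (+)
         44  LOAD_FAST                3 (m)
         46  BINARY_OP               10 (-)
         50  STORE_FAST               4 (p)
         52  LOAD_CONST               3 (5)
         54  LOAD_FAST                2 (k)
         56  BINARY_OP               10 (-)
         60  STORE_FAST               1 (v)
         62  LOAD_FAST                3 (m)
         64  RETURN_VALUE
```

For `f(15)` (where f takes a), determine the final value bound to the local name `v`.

LOAD_FAST_LOAD_FAST a,a → push 15,15. Stack: [15, 15]
BINARY_OP & → 15 & 15 = 15. Stack: [15]
STORE_FAST v → v=15. Stack: []
LOAD_FAST v → push 15. Stack: [15]
LOAD_CONST → push 11. Stack: [15, 11]
BINARY_OP + → 15 + 11 = 26. Stack: [26]
STORE_FAST k → k=26. Stack: []
LOAD_CONST → push 11. Stack: [11]
LOAD_FAST k → push 26. Stack: [11, 26]
BINARY_OP + → 11 + 26 = 37. Stack: [37]
LOAD_FAST a → push 15. Stack: [37, 15]
BINARY_OP * → 37 * 15 = 555. Stack: [555]
STORE_FAST m → m=555. Stack: []
LOAD_CONST → push 12. Stack: [12]
LOAD_FAST m → push 555. Stack: [12, 555]
BINARY_OP + → 12 + 555 = 567. Stack: [567]
LOAD_FAST m → push 555. Stack: [567, 555]
BINARY_OP - → 567 - 555 = 12. Stack: [12]
STORE_FAST p → p=12. Stack: []
LOAD_CONST → push 5. Stack: [5]
LOAD_FAST k → push 26. Stack: [5, 26]
BINARY_OP - → 5 - 26 = -21. Stack: [-21]
STORE_FAST v → v=-21. Stack: []
LOAD_FAST m → push 555. Stack: [555]
RETURN_VALUE → return 555.

-21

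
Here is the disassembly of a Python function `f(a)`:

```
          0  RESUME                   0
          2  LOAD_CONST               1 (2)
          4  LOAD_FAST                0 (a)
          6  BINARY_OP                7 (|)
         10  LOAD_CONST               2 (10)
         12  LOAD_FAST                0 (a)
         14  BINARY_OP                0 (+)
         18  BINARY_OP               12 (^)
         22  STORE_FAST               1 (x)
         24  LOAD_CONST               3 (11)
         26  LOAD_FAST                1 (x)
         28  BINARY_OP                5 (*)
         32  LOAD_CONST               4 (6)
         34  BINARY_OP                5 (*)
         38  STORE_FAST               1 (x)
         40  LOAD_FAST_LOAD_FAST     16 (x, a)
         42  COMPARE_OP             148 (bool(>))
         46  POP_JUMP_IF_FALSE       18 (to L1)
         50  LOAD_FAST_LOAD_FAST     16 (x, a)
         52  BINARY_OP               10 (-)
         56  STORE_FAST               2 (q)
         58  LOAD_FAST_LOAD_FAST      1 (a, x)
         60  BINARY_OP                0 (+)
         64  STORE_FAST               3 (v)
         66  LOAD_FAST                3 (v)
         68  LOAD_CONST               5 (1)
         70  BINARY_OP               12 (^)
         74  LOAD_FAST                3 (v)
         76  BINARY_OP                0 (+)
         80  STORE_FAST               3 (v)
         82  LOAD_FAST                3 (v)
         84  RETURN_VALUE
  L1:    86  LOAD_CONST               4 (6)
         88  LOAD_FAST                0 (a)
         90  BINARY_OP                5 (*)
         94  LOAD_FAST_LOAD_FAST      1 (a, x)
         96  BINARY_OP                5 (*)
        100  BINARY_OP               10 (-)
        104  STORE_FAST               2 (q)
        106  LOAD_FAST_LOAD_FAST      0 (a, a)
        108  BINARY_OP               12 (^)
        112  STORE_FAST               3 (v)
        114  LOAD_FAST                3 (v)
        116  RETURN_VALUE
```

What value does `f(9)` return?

LOAD_CONST → push 2. Stack: [2]
LOAD_FAST a → push 9. Stack: [2, 9]
BINARY_OP | → 2 | 9 = 11. Stack: [11]
LOAD_CONST → push 10. Stack: [11, 10]
LOAD_FAST a → push 9. Stack: [11, 10, 9]
BINARY_OP + → 10 + 9 = 19. Stack: [11, 19]
BINARY_OP ^ → 11 ^ 19 = 24. Stack: [24]
STORE_FAST x → x=24. Stack: []
LOAD_CONST → push 11. Stack: [11]
LOAD_FAST x → push 24. Stack: [11, 24]
BINARY_OP * → 11 * 24 = 264. Stack: [264]
LOAD_CONST → push 6. Stack: [264, 6]
BINARY_OP * → 264 * 6 = 1584. Stack: [1584]
STORE_FAST x → x=1584. Stack: []
LOAD_FAST_LOAD_FAST x,a → push 1584,9. Stack: [1584, 9]
COMPARE_OP bool(>) → 1584 vs 9 = True. Stack: [True]
POP_JUMP_IF_FALSE → pop True; no jump. Stack: []
LOAD_FAST_LOAD_FAST x,a → push 1584,9. Stack: [1584, 9]
BINARY_OP - → 1584 - 9 = 1575. Stack: [1575]
STORE_FAST q → q=1575. Stack: []
LOAD_FAST_LOAD_FAST a,x → push 9,1584. Stack: [9, 1584]
BINARY_OP + → 9 + 1584 = 1593. Stack: [1593]
STORE_FAST v → v=1593. Stack: []
LOAD_FAST v → push 1593. Stack: [1593]
LOAD_CONST → push 1. Stack: [1593, 1]
BINARY_OP ^ → 1593 ^ 1 = 1592. Stack: [1592]
LOAD_FAST v → push 1593. Stack: [1592, 1593]
BINARY_OP + → 1592 + 1593 = 3185. Stack: [3185]
STORE_FAST v → v=3185. Stack: []
LOAD_FAST v → push 3185. Stack: [3185]
RETURN_VALUE → return 3185.

3185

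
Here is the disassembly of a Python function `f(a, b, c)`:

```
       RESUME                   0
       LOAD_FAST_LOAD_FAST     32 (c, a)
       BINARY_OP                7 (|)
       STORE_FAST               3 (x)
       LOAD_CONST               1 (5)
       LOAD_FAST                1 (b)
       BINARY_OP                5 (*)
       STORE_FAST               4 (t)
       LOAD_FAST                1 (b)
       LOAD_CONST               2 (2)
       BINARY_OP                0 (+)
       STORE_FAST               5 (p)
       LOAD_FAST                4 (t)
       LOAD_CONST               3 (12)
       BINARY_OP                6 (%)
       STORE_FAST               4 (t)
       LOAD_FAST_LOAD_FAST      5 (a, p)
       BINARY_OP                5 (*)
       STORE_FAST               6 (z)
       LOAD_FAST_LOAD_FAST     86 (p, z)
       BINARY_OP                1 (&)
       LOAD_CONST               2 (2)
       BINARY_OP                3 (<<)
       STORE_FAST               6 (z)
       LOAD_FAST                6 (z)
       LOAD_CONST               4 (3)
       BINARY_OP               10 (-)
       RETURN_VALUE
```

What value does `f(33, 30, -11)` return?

125

LOAD_FAST_LOAD_FAST c,a → push -11,33. Stack: [-11, 33]
BINARY_OP | → -11 | 33 = -11. Stack: [-11]
STORE_FAST x → x=-11. Stack: []
LOAD_CONST → push 5. Stack: [5]
LOAD_FAST b → push 30. Stack: [5, 30]
BINARY_OP * → 5 * 30 = 150. Stack: [150]
STORE_FAST t → t=150. Stack: []
LOAD_FAST b → push 30. Stack: [30]
LOAD_CONST → push 2. Stack: [30, 2]
BINARY_OP + → 30 + 2 = 32. Stack: [32]
STORE_FAST p → p=32. Stack: []
LOAD_FAST t → push 150. Stack: [150]
LOAD_CONST → push 12. Stack: [150, 12]
BINARY_OP % → 150 % 12 = 6. Stack: [6]
STORE_FAST t → t=6. Stack: []
LOAD_FAST_LOAD_FAST a,p → push 33,32. Stack: [33, 32]
BINARY_OP * → 33 * 32 = 1056. Stack: [1056]
STORE_FAST z → z=1056. Stack: []
LOAD_FAST_LOAD_FAST p,z → push 32,1056. Stack: [32, 1056]
BINARY_OP & → 32 & 1056 = 32. Stack: [32]
LOAD_CONST → push 2. Stack: [32, 2]
BINARY_OP << → 32 << 2 = 128. Stack: [128]
STORE_FAST z → z=128. Stack: []
LOAD_FAST z → push 128. Stack: [128]
LOAD_CONST → push 3. Stack: [128, 3]
BINARY_OP - → 128 - 3 = 125. Stack: [125]
RETURN_VALUE → return 125.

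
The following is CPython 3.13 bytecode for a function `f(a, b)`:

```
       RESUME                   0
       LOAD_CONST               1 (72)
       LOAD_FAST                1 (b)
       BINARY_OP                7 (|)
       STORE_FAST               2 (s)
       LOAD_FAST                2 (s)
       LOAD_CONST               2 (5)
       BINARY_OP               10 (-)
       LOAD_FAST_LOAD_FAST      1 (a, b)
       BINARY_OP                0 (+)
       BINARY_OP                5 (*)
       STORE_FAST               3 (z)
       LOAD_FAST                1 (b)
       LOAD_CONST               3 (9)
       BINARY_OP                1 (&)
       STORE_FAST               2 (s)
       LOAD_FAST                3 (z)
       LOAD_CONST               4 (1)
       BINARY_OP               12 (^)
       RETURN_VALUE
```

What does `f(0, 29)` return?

2553

LOAD_CONST → push 72. Stack: [72]
LOAD_FAST b → push 29. Stack: [72, 29]
BINARY_OP | → 72 | 29 = 93. Stack: [93]
STORE_FAST s → s=93. Stack: []
LOAD_FAST s → push 93. Stack: [93]
LOAD_CONST → push 5. Stack: [93, 5]
BINARY_OP - → 93 - 5 = 88. Stack: [88]
LOAD_FAST_LOAD_FAST a,b → push 0,29. Stack: [88, 0, 29]
BINARY_OP + → 0 + 29 = 29. Stack: [88, 29]
BINARY_OP * → 88 * 29 = 2552. Stack: [2552]
STORE_FAST z → z=2552. Stack: []
LOAD_FAST b → push 29. Stack: [29]
LOAD_CONST → push 9. Stack: [29, 9]
BINARY_OP & → 29 & 9 = 9. Stack: [9]
STORE_FAST s → s=9. Stack: []
LOAD_FAST z → push 2552. Stack: [2552]
LOAD_CONST → push 1. Stack: [2552, 1]
BINARY_OP ^ → 2552 ^ 1 = 2553. Stack: [2553]
RETURN_VALUE → return 2553.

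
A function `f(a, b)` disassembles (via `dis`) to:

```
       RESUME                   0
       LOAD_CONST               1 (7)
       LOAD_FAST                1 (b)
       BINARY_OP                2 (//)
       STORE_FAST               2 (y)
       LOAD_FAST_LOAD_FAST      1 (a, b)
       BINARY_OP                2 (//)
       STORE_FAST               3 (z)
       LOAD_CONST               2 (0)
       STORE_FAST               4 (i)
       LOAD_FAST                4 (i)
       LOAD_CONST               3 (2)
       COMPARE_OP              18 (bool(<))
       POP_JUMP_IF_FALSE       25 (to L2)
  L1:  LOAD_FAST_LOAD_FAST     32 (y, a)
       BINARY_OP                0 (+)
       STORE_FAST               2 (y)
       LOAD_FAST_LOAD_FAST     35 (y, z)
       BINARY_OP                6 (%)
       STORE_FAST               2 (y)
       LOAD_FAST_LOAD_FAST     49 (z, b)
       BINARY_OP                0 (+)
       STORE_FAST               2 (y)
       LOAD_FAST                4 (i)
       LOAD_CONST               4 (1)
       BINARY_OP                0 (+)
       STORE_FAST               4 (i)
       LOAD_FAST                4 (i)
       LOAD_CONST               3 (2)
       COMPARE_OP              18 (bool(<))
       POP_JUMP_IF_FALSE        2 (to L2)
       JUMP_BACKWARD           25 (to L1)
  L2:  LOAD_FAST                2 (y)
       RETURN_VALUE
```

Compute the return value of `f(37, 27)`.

28

LOAD_CONST → push 7. Stack: [7]
LOAD_FAST b → push 27. Stack: [7, 27]
BINARY_OP // → 7 // 27 = 0. Stack: [0]
STORE_FAST y → y=0. Stack: []
LOAD_FAST_LOAD_FAST a,b → push 37,27. Stack: [37, 27]
BINARY_OP // → 37 // 27 = 1. Stack: [1]
STORE_FAST z → z=1. Stack: []
LOAD_CONST → push 0. Stack: [0]
STORE_FAST i → i=0. Stack: []
LOAD_FAST i → push 0. Stack: [0]
LOAD_CONST → push 2. Stack: [0, 2]
COMPARE_OP bool(<) → 0 vs 2 = True. Stack: [True]
POP_JUMP_IF_FALSE → pop True; no jump. Stack: []
LOAD_FAST_LOAD_FAST y,a → push 0,37. Stack: [0, 37]
BINARY_OP + → 0 + 37 = 37. Stack: [37]
STORE_FAST y → y=37. Stack: []
LOAD_FAST_LOAD_FAST y,z → push 37,1. Stack: [37, 1]
BINARY_OP % → 37 % 1 = 0. Stack: [0]
STORE_FAST y → y=0. Stack: []
LOAD_FAST_LOAD_FAST z,b → push 1,27. Stack: [1, 27]
BINARY_OP + → 1 + 27 = 28. Stack: [28]
STORE_FAST y → y=28. Stack: []
LOAD_FAST i → push 0. Stack: [0]
LOAD_CONST → push 1. Stack: [0, 1]
BINARY_OP + → 0 + 1 = 1. Stack: [1]
STORE_FAST i → i=1. Stack: []
LOAD_FAST i → push 1. Stack: [1]
LOAD_CONST → push 2. Stack: [1, 2]
COMPARE_OP bool(<) → 1 vs 2 = True. Stack: [True]
POP_JUMP_IF_FALSE → pop True; no jump. Stack: []
LOAD_FAST_LOAD_FAST y,a → push 28,37. Stack: [28, 37]
BINARY_OP + → 28 + 37 = 65. Stack: [65]
STORE_FAST y → y=65. Stack: []
LOAD_FAST_LOAD_FAST y,z → push 65,1. Stack: [65, 1]
BINARY_OP % → 65 % 1 = 0. Stack: [0]
STORE_FAST y → y=0. Stack: []
LOAD_FAST_LOAD_FAST z,b → push 1,27. Stack: [1, 27]
BINARY_OP + → 1 + 27 = 28. Stack: [28]
STORE_FAST y → y=28. Stack: []
LOAD_FAST i → push 1. Stack: [1]
LOAD_CONST → push 1. Stack: [1, 1]
BINARY_OP + → 1 + 1 = 2. Stack: [2]
STORE_FAST i → i=2. Stack: []
LOAD_FAST i → push 2. Stack: [2]
LOAD_CONST → push 2. Stack: [2, 2]
COMPARE_OP bool(<) → 2 vs 2 = False. Stack: [False]
POP_JUMP_IF_FALSE → pop False; jump. Stack: []
LOAD_FAST y → push 28. Stack: [28]
RETURN_VALUE → return 28.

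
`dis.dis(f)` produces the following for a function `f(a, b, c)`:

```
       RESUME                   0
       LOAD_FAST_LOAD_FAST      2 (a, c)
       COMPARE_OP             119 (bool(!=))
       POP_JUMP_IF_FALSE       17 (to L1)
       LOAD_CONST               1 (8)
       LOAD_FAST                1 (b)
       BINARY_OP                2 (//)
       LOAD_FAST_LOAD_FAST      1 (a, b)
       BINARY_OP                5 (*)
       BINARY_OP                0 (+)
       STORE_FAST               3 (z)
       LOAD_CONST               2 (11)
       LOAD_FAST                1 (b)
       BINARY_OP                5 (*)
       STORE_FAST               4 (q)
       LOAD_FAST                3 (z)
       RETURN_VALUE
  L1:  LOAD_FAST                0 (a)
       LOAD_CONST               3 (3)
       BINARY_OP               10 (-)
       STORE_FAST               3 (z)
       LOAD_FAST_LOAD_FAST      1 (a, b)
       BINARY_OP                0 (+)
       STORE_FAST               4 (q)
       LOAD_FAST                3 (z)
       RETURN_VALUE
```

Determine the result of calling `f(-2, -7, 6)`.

12

LOAD_FAST_LOAD_FAST a,c → push -2,6. Stack: [-2, 6]
COMPARE_OP bool(!=) → -2 vs 6 = True. Stack: [True]
POP_JUMP_IF_FALSE → pop True; no jump. Stack: []
LOAD_CONST → push 8. Stack: [8]
LOAD_FAST b → push -7. Stack: [8, -7]
BINARY_OP // → 8 // -7 = -2. Stack: [-2]
LOAD_FAST_LOAD_FAST a,b → push -2,-7. Stack: [-2, -2, -7]
BINARY_OP * → -2 * -7 = 14. Stack: [-2, 14]
BINARY_OP + → -2 + 14 = 12. Stack: [12]
STORE_FAST z → z=12. Stack: []
LOAD_CONST → push 11. Stack: [11]
LOAD_FAST b → push -7. Stack: [11, -7]
BINARY_OP * → 11 * -7 = -77. Stack: [-77]
STORE_FAST q → q=-77. Stack: []
LOAD_FAST z → push 12. Stack: [12]
RETURN_VALUE → return 12.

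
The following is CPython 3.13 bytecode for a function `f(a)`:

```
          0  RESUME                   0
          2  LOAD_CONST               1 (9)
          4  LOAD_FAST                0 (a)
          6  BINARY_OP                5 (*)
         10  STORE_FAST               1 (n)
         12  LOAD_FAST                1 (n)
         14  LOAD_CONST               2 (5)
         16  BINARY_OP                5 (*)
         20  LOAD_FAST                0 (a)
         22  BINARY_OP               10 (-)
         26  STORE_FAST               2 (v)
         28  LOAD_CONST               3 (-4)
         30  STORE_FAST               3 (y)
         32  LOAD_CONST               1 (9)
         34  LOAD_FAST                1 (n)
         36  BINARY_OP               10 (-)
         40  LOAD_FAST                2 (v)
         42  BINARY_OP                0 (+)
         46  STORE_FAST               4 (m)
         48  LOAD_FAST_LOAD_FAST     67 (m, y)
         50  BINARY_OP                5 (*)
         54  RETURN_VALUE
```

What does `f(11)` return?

LOAD_CONST → push 9. Stack: [9]
LOAD_FAST a → push 11. Stack: [9, 11]
BINARY_OP * → 9 * 11 = 99. Stack: [99]
STORE_FAST n → n=99. Stack: []
LOAD_FAST n → push 99. Stack: [99]
LOAD_CONST → push 5. Stack: [99, 5]
BINARY_OP * → 99 * 5 = 495. Stack: [495]
LOAD_FAST a → push 11. Stack: [495, 11]
BINARY_OP - → 495 - 11 = 484. Stack: [484]
STORE_FAST v → v=484. Stack: []
LOAD_CONST → push -4. Stack: [-4]
STORE_FAST y → y=-4. Stack: []
LOAD_CONST → push 9. Stack: [9]
LOAD_FAST n → push 99. Stack: [9, 99]
BINARY_OP - → 9 - 99 = -90. Stack: [-90]
LOAD_FAST v → push 484. Stack: [-90, 484]
BINARY_OP + → -90 + 484 = 394. Stack: [394]
STORE_FAST m → m=394. Stack: []
LOAD_FAST_LOAD_FAST m,y → push 394,-4. Stack: [394, -4]
BINARY_OP * → 394 * -4 = -1576. Stack: [-1576]
RETURN_VALUE → return -1576.

-1576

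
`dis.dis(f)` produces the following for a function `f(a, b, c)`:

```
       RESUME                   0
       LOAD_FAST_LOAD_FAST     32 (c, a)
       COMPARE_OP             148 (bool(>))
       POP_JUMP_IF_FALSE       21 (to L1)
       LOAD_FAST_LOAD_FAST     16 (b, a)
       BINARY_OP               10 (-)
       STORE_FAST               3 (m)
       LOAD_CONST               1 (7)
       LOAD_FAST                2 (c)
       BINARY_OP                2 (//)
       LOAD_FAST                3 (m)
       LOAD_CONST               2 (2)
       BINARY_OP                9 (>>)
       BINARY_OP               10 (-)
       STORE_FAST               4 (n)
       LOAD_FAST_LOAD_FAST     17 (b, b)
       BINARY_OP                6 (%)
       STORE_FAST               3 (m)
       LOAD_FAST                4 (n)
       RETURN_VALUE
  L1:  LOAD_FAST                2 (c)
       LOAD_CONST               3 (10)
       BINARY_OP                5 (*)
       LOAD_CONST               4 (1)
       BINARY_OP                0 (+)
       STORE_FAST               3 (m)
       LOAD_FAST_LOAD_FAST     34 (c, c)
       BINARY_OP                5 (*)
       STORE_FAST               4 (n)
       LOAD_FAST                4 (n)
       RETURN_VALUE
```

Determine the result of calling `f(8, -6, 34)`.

4

LOAD_FAST_LOAD_FAST c,a → push 34,8. Stack: [34, 8]
COMPARE_OP bool(>) → 34 vs 8 = True. Stack: [True]
POP_JUMP_IF_FALSE → pop True; no jump. Stack: []
LOAD_FAST_LOAD_FAST b,a → push -6,8. Stack: [-6, 8]
BINARY_OP - → -6 - 8 = -14. Stack: [-14]
STORE_FAST m → m=-14. Stack: []
LOAD_CONST → push 7. Stack: [7]
LOAD_FAST c → push 34. Stack: [7, 34]
BINARY_OP // → 7 // 34 = 0. Stack: [0]
LOAD_FAST m → push -14. Stack: [0, -14]
LOAD_CONST → push 2. Stack: [0, -14, 2]
BINARY_OP >> → -14 >> 2 = -4. Stack: [0, -4]
BINARY_OP - → 0 - -4 = 4. Stack: [4]
STORE_FAST n → n=4. Stack: []
LOAD_FAST_LOAD_FAST b,b → push -6,-6. Stack: [-6, -6]
BINARY_OP % → -6 % -6 = 0. Stack: [0]
STORE_FAST m → m=0. Stack: []
LOAD_FAST n → push 4. Stack: [4]
RETURN_VALUE → return 4.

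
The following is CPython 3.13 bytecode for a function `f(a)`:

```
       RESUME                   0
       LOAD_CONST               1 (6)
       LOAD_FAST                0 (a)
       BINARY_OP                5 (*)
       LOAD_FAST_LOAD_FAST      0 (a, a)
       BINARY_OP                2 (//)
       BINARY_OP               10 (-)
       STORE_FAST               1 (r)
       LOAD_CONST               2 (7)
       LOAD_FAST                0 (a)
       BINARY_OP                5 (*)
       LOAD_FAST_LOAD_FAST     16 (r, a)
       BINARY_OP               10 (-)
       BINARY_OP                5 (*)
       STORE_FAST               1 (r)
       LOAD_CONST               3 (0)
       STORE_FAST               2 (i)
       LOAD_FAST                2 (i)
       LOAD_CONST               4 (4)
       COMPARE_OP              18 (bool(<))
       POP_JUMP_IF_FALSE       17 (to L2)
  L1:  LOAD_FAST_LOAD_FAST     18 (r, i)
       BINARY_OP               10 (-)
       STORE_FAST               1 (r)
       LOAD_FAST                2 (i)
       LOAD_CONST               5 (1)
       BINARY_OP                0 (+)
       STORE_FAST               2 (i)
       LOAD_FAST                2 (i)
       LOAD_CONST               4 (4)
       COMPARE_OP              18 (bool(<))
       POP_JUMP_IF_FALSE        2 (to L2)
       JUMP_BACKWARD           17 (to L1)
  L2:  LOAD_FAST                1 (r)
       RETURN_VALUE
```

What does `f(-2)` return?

148

LOAD_CONST → push 6
LOAD_FAST a → push -2
BINARY_OP * → 6 * -2 = -12
LOAD_FAST_LOAD_FAST a,a → push -2,-2
BINARY_OP // → -2 // -2 = 1
BINARY_OP - → -12 - 1 = -13
STORE_FAST r → r=-13
LOAD_CONST → push 7
LOAD_FAST a → push -2
BINARY_OP * → 7 * -2 = -14
LOAD_FAST_LOAD_FAST r,a → push -13,-2
BINARY_OP - → -13 - -2 = -11
BINARY_OP * → -14 * -11 = 154
STORE_FAST r → r=154
LOAD_CONST → push 0
STORE_FAST i → i=0
LOAD_FAST i → push 0
LOAD_CONST → push 4
COMPARE_OP bool(<) → 0 vs 4 = True
POP_JUMP_IF_FALSE → pop True; no jump
LOAD_FAST_LOAD_FAST r,i → push 154,0
BINARY_OP - → 154 - 0 = 154
STORE_FAST r → r=154
LOAD_FAST i → push 0
LOAD_CONST → push 1
BINARY_OP + → 0 + 1 = 1
STORE_FAST i → i=1
LOAD_FAST i → push 1
LOAD_CONST → push 4
COMPARE_OP bool(<) → 1 vs 4 = True
POP_JUMP_IF_FALSE → pop True; no jump
LOAD_FAST_LOAD_FAST r,i → push 154,1
BINARY_OP - → 154 - 1 = 153
STORE_FAST r → r=153
LOAD_FAST i → push 1
LOAD_CONST → push 1
BINARY_OP + → 1 + 1 = 2
STORE_FAST i → i=2
LOAD_FAST i → push 2
LOAD_CONST → push 4
COMPARE_OP bool(<) → 2 vs 4 = True
POP_JUMP_IF_FALSE → pop True; no jump
LOAD_FAST_LOAD_FAST r,i → push 153,2
BINARY_OP - → 153 - 2 = 151
STORE_FAST r → r=151
LOAD_FAST i → push 2
LOAD_CONST → push 1
BINARY_OP + → 2 + 1 = 3
STORE_FAST i → i=3
LOAD_FAST i → push 3
LOAD_CONST → push 4
COMPARE_OP bool(<) → 3 vs 4 = True
POP_JUMP_IF_FALSE → pop True; no jump
LOAD_FAST_LOAD_FAST r,i → push 151,3
BINARY_OP - → 151 - 3 = 148
STORE_FAST r → r=148
LOAD_FAST i → push 3
LOAD_CONST → push 1
BINARY_OP + → 3 + 1 = 4
STORE_FAST i → i=4
LOAD_FAST i → push 4
LOAD_CONST → push 4
COMPARE_OP bool(<) → 4 vs 4 = False
POP_JUMP_IF_FALSE → pop False; jump
LOAD_FAST r → push 148
RETURN_VALUE → return 148.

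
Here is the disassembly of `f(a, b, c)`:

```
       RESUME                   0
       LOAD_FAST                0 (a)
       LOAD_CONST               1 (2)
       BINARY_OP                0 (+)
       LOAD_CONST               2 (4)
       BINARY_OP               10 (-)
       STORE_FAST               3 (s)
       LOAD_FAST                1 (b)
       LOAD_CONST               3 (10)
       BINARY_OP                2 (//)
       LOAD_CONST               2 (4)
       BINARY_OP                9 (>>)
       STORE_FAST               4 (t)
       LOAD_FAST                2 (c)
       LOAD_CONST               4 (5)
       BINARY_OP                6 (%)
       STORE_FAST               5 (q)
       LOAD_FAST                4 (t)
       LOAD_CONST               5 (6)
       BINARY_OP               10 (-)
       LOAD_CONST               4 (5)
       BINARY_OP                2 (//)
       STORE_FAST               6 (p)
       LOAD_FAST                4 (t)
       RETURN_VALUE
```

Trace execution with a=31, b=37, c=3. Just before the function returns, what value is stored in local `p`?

-2

LOAD_FAST a → push 31. Stack: [31]
LOAD_CONST → push 2. Stack: [31, 2]
BINARY_OP + → 31 + 2 = 33. Stack: [33]
LOAD_CONST → push 4. Stack: [33, 4]
BINARY_OP - → 33 - 4 = 29. Stack: [29]
STORE_FAST s → s=29. Stack: []
LOAD_FAST b → push 37. Stack: [37]
LOAD_CONST → push 10. Stack: [37, 10]
BINARY_OP // → 37 // 10 = 3. Stack: [3]
LOAD_CONST → push 4. Stack: [3, 4]
BINARY_OP >> → 3 >> 4 = 0. Stack: [0]
STORE_FAST t → t=0. Stack: []
LOAD_FAST c → push 3. Stack: [3]
LOAD_CONST → push 5. Stack: [3, 5]
BINARY_OP % → 3 % 5 = 3. Stack: [3]
STORE_FAST q → q=3. Stack: []
LOAD_FAST t → push 0. Stack: [0]
LOAD_CONST → push 6. Stack: [0, 6]
BINARY_OP - → 0 - 6 = -6. Stack: [-6]
LOAD_CONST → push 5. Stack: [-6, 5]
BINARY_OP // → -6 // 5 = -2. Stack: [-2]
STORE_FAST p → p=-2. Stack: []
LOAD_FAST t → push 0. Stack: [0]
RETURN_VALUE → return 0.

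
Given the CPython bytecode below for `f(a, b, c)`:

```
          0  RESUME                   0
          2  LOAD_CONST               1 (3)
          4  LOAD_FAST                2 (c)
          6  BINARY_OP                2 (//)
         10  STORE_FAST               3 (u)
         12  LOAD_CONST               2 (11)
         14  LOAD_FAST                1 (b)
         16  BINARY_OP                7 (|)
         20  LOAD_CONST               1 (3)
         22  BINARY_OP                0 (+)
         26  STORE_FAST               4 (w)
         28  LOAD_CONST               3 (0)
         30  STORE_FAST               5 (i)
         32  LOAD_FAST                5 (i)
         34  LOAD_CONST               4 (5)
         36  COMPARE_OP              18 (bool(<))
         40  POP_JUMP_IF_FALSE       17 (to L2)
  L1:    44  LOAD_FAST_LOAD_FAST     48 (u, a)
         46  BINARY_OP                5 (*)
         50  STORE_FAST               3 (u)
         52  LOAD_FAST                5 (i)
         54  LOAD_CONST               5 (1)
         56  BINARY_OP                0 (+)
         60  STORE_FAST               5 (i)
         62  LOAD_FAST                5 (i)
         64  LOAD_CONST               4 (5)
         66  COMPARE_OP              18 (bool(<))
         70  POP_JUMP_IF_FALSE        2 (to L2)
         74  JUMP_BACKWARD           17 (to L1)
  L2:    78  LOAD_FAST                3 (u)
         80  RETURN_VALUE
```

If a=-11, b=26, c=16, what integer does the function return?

LOAD_CONST → push 3
LOAD_FAST c → push 16
BINARY_OP // → 3 // 16 = 0
STORE_FAST u → u=0
LOAD_CONST → push 11
LOAD_FAST b → push 26
BINARY_OP | → 11 | 26 = 27
LOAD_CONST → push 3
BINARY_OP + → 27 + 3 = 30
STORE_FAST w → w=30
LOAD_CONST → push 0
STORE_FAST i → i=0
LOAD_FAST i → push 0
LOAD_CONST → push 5
COMPARE_OP bool(<) → 0 vs 5 = True
POP_JUMP_IF_FALSE → pop True; no jump
LOAD_FAST_LOAD_FAST u,a → push 0,-11
BINARY_OP * → 0 * -11 = 0
STORE_FAST u → u=0
LOAD_FAST i → push 0
LOAD_CONST → push 1
BINARY_OP + → 0 + 1 = 1
STORE_FAST i → i=1
LOAD_FAST i → push 1
LOAD_CONST → push 5
COMPARE_OP bool(<) → 1 vs 5 = True
POP_JUMP_IF_FALSE → pop True; no jump
LOAD_FAST_LOAD_FAST u,a → push 0,-11
BINARY_OP * → 0 * -11 = 0
STORE_FAST u → u=0
LOAD_FAST i → push 1
LOAD_CONST → push 1
BINARY_OP + → 1 + 1 = 2
STORE_FAST i → i=2
LOAD_FAST i → push 2
LOAD_CONST → push 5
COMPARE_OP bool(<) → 2 vs 5 = True
POP_JUMP_IF_FALSE → pop True; no jump
LOAD_FAST_LOAD_FAST u,a → push 0,-11
BINARY_OP * → 0 * -11 = 0
STORE_FAST u → u=0
LOAD_FAST i → push 2
LOAD_CONST → push 1
BINARY_OP + → 2 + 1 = 3
STORE_FAST i → i=3
LOAD_FAST i → push 3
LOAD_CONST → push 5
COMPARE_OP bool(<) → 3 vs 5 = True
POP_JUMP_IF_FALSE → pop True; no jump
LOAD_FAST_LOAD_FAST u,a → push 0,-11
BINARY_OP * → 0 * -11 = 0
STORE_FAST u → u=0
LOAD_FAST i → push 3
LOAD_CONST → push 1
BINARY_OP + → 3 + 1 = 4
STORE_FAST i → i=4
LOAD_FAST i → push 4
LOAD_CONST → push 5
COMPARE_OP bool(<) → 4 vs 5 = True
POP_JUMP_IF_FALSE → pop True; no jump
LOAD_FAST_LOAD_FAST u,a → push 0,-11
BINARY_OP * → 0 * -11 = 0
STORE_FAST u → u=0
LOAD_FAST i → push 4
LOAD_CONST → push 1
BINARY_OP + → 4 + 1 = 5
STORE_FAST i → i=5
LOAD_FAST i → push 5
LOAD_CONST → push 5
COMPARE_OP bool(<) → 5 vs 5 = False
POP_JUMP_IF_FALSE → pop False; jump
LOAD_FAST u → push 0
RETURN_VALUE → return 0.

0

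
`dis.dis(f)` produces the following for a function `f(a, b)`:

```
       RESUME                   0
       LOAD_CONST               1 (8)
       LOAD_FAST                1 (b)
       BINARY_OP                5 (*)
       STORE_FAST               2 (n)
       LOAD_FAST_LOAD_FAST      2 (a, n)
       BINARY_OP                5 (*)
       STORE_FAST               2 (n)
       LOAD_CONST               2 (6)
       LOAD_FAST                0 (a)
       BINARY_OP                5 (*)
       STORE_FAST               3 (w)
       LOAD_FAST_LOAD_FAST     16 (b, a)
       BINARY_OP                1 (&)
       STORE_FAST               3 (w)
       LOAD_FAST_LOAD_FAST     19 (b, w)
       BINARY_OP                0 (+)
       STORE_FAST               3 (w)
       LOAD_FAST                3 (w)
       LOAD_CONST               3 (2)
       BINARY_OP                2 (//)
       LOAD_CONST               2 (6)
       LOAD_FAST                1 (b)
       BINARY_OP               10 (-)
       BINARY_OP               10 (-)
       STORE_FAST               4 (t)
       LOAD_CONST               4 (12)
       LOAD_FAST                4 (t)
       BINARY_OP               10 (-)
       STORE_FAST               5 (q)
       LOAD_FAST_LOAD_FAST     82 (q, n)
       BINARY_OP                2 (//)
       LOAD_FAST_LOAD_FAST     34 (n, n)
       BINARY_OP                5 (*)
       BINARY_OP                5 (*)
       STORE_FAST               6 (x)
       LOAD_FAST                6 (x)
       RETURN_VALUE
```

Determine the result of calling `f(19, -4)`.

-369664

LOAD_CONST → push 8. Stack: [8]
LOAD_FAST b → push -4. Stack: [8, -4]
BINARY_OP * → 8 * -4 = -32. Stack: [-32]
STORE_FAST n → n=-32. Stack: []
LOAD_FAST_LOAD_FAST a,n → push 19,-32. Stack: [19, -32]
BINARY_OP * → 19 * -32 = -608. Stack: [-608]
STORE_FAST n → n=-608. Stack: []
LOAD_CONST → push 6. Stack: [6]
LOAD_FAST a → push 19. Stack: [6, 19]
BINARY_OP * → 6 * 19 = 114. Stack: [114]
STORE_FAST w → w=114. Stack: []
LOAD_FAST_LOAD_FAST b,a → push -4,19. Stack: [-4, 19]
BINARY_OP & → -4 & 19 = 16. Stack: [16]
STORE_FAST w → w=16. Stack: []
LOAD_FAST_LOAD_FAST b,w → push -4,16. Stack: [-4, 16]
BINARY_OP + → -4 + 16 = 12. Stack: [12]
STORE_FAST w → w=12. Stack: []
LOAD_FAST w → push 12. Stack: [12]
LOAD_CONST → push 2. Stack: [12, 2]
BINARY_OP // → 12 // 2 = 6. Stack: [6]
LOAD_CONST → push 6. Stack: [6, 6]
LOAD_FAST b → push -4. Stack: [6, 6, -4]
BINARY_OP - → 6 - -4 = 10. Stack: [6, 10]
BINARY_OP - → 6 - 10 = -4. Stack: [-4]
STORE_FAST t → t=-4. Stack: []
LOAD_CONST → push 12. Stack: [12]
LOAD_FAST t → push -4. Stack: [12, -4]
BINARY_OP - → 12 - -4 = 16. Stack: [16]
STORE_FAST q → q=16. Stack: []
LOAD_FAST_LOAD_FAST q,n → push 16,-608. Stack: [16, -608]
BINARY_OP // → 16 // -608 = -1. Stack: [-1]
LOAD_FAST_LOAD_FAST n,n → push -608,-608. Stack: [-1, -608, -608]
BINARY_OP * → -608 * -608 = 369664. Stack: [-1, 369664]
BINARY_OP * → -1 * 369664 = -369664. Stack: [-369664]
STORE_FAST x → x=-369664. Stack: []
LOAD_FAST x → push -369664. Stack: [-369664]
RETURN_VALUE → return -369664.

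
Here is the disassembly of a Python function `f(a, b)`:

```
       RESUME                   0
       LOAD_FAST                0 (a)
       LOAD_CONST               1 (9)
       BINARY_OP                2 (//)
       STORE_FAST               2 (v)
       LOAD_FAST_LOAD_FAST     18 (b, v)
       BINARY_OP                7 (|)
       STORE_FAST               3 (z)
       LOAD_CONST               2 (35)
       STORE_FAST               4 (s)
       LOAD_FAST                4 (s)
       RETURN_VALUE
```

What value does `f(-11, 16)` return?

35

LOAD_FAST a → push -11. Stack: [-11]
LOAD_CONST → push 9. Stack: [-11, 9]
BINARY_OP // → -11 // 9 = -2. Stack: [-2]
STORE_FAST v → v=-2. Stack: []
LOAD_FAST_LOAD_FAST b,v → push 16,-2. Stack: [16, -2]
BINARY_OP | → 16 | -2 = -2. Stack: [-2]
STORE_FAST z → z=-2. Stack: []
LOAD_CONST → push 35. Stack: [35]
STORE_FAST s → s=35. Stack: []
LOAD_FAST s → push 35. Stack: [35]
RETURN_VALUE → return 35.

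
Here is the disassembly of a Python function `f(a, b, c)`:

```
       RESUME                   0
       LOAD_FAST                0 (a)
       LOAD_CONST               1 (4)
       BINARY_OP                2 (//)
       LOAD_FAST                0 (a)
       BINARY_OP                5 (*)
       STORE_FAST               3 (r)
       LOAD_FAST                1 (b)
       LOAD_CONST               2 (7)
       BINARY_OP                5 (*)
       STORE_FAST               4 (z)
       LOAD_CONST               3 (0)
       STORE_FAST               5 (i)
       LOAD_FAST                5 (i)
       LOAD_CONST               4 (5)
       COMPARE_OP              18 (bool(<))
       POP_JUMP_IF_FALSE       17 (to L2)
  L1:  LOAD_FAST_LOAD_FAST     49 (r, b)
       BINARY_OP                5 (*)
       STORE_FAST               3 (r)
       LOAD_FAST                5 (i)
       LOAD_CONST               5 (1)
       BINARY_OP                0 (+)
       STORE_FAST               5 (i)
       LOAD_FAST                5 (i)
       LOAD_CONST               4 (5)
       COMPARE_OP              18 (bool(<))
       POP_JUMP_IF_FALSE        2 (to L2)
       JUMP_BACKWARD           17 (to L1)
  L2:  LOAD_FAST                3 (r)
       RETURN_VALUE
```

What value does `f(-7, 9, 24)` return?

LOAD_FAST a → push -7
LOAD_CONST → push 4
BINARY_OP // → -7 // 4 = -2
LOAD_FAST a → push -7
BINARY_OP * → -2 * -7 = 14
STORE_FAST r → r=14
LOAD_FAST b → push 9
LOAD_CONST → push 7
BINARY_OP * → 9 * 7 = 63
STORE_FAST z → z=63
LOAD_CONST → push 0
STORE_FAST i → i=0
LOAD_FAST i → push 0
LOAD_CONST → push 5
COMPARE_OP bool(<) → 0 vs 5 = True
POP_JUMP_IF_FALSE → pop True; no jump
LOAD_FAST_LOAD_FAST r,b → push 14,9
BINARY_OP * → 14 * 9 = 126
STORE_FAST r → r=126
LOAD_FAST i → push 0
LOAD_CONST → push 1
BINARY_OP + → 0 + 1 = 1
STORE_FAST i → i=1
LOAD_FAST i → push 1
LOAD_CONST → push 5
COMPARE_OP bool(<) → 1 vs 5 = True
POP_JUMP_IF_FALSE → pop True; no jump
LOAD_FAST_LOAD_FAST r,b → push 126,9
BINARY_OP * → 126 * 9 = 1134
STORE_FAST r → r=1134
LOAD_FAST i → push 1
LOAD_CONST → push 1
BINARY_OP + → 1 + 1 = 2
STORE_FAST i → i=2
LOAD_FAST i → push 2
LOAD_CONST → push 5
COMPARE_OP bool(<) → 2 vs 5 = True
POP_JUMP_IF_FALSE → pop True; no jump
LOAD_FAST_LOAD_FAST r,b → push 1134,9
BINARY_OP * → 1134 * 9 = 10206
STORE_FAST r → r=10206
LOAD_FAST i → push 2
LOAD_CONST → push 1
BINARY_OP + → 2 + 1 = 3
STORE_FAST i → i=3
LOAD_FAST i → push 3
LOAD_CONST → push 5
COMPARE_OP bool(<) → 3 vs 5 = True
POP_JUMP_IF_FALSE → pop True; no jump
LOAD_FAST_LOAD_FAST r,b → push 10206,9
BINARY_OP * → 10206 * 9 = 91854
STORE_FAST r → r=91854
LOAD_FAST i → push 3
LOAD_CONST → push 1
BINARY_OP + → 3 + 1 = 4
STORE_FAST i → i=4
LOAD_FAST i → push 4
LOAD_CONST → push 5
COMPARE_OP bool(<) → 4 vs 5 = True
POP_JUMP_IF_FALSE → pop True; no jump
LOAD_FAST_LOAD_FAST r,b → push 91854,9
BINARY_OP * → 91854 * 9 = 826686
STORE_FAST r → r=826686
LOAD_FAST i → push 4
LOAD_CONST → push 1
BINARY_OP + → 4 + 1 = 5
STORE_FAST i → i=5
LOAD_FAST i → push 5
LOAD_CONST → push 5
COMPARE_OP bool(<) → 5 vs 5 = False
POP_JUMP_IF_FALSE → pop False; jump
LOAD_FAST r → push 826686
RETURN_VALUE → return 826686.

826686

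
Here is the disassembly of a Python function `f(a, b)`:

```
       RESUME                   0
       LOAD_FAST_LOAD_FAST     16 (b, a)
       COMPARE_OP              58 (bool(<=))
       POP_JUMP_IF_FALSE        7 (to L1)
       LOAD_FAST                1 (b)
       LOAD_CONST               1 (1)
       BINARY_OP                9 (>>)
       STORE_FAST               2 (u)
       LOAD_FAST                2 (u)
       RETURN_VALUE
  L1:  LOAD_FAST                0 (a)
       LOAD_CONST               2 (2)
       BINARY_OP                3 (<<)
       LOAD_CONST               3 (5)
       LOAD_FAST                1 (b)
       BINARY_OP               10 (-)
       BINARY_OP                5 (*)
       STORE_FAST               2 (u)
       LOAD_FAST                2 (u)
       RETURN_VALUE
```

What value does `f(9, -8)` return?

-4

LOAD_FAST_LOAD_FAST b,a → push -8,9. Stack: [-8, 9]
COMPARE_OP bool(<=) → -8 vs 9 = True. Stack: [True]
POP_JUMP_IF_FALSE → pop True; no jump. Stack: []
LOAD_FAST b → push -8. Stack: [-8]
LOAD_CONST → push 1. Stack: [-8, 1]
BINARY_OP >> → -8 >> 1 = -4. Stack: [-4]
STORE_FAST u → u=-4. Stack: []
LOAD_FAST u → push -4. Stack: [-4]
RETURN_VALUE → return -4.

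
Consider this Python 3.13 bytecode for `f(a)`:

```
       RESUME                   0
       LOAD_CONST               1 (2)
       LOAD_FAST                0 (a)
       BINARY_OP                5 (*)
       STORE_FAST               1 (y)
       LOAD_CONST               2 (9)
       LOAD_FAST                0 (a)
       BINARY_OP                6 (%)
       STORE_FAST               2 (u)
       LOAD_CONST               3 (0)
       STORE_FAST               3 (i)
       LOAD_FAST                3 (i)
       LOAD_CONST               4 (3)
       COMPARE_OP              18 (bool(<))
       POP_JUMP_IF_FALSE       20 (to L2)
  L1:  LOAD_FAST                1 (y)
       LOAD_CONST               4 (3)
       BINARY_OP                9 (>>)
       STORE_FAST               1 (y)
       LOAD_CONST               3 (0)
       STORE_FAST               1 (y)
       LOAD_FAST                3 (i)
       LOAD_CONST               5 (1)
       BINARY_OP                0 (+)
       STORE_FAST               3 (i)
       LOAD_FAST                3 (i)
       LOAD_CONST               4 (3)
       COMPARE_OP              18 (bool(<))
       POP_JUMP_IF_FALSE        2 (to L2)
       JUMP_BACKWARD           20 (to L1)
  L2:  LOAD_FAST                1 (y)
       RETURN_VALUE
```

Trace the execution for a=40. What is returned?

0

LOAD_CONST → push 2. Stack: [2]
LOAD_FAST a → push 40. Stack: [2, 40]
BINARY_OP * → 2 * 40 = 80. Stack: [80]
STORE_FAST y → y=80. Stack: []
LOAD_CONST → push 9. Stack: [9]
LOAD_FAST a → push 40. Stack: [9, 40]
BINARY_OP % → 9 % 40 = 9. Stack: [9]
STORE_FAST u → u=9. Stack: []
LOAD_CONST → push 0. Stack: [0]
STORE_FAST i → i=0. Stack: []
LOAD_FAST i → push 0. Stack: [0]
LOAD_CONST → push 3. Stack: [0, 3]
COMPARE_OP bool(<) → 0 vs 3 = True. Stack: [True]
POP_JUMP_IF_FALSE → pop True; no jump. Stack: []
LOAD_FAST y → push 80. Stack: [80]
LOAD_CONST → push 3. Stack: [80, 3]
BINARY_OP >> → 80 >> 3 = 10. Stack: [10]
STORE_FAST y → y=10. Stack: []
LOAD_CONST → push 0. Stack: [0]
STORE_FAST y → y=0. Stack: []
LOAD_FAST i → push 0. Stack: [0]
LOAD_CONST → push 1. Stack: [0, 1]
BINARY_OP + → 0 + 1 = 1. Stack: [1]
STORE_FAST i → i=1. Stack: []
LOAD_FAST i → push 1. Stack: [1]
LOAD_CONST → push 3. Stack: [1, 3]
COMPARE_OP bool(<) → 1 vs 3 = True. Stack: [True]
POP_JUMP_IF_FALSE → pop True; no jump. Stack: []
LOAD_FAST y → push 0. Stack: [0]
LOAD_CONST → push 3. Stack: [0, 3]
BINARY_OP >> → 0 >> 3 = 0. Stack: [0]
STORE_FAST y → y=0. Stack: []
LOAD_CONST → push 0. Stack: [0]
STORE_FAST y → y=0. Stack: []
LOAD_FAST i → push 1. Stack: [1]
LOAD_CONST → push 1. Stack: [1, 1]
BINARY_OP + → 1 + 1 = 2. Stack: [2]
STORE_FAST i → i=2. Stack: []
LOAD_FAST i → push 2. Stack: [2]
LOAD_CONST → push 3. Stack: [2, 3]
COMPARE_OP bool(<) → 2 vs 3 = True. Stack: [True]
POP_JUMP_IF_FALSE → pop True; no jump. Stack: []
LOAD_FAST y → push 0. Stack: [0]
LOAD_CONST → push 3. Stack: [0, 3]
BINARY_OP >> → 0 >> 3 = 0. Stack: [0]
STORE_FAST y → y=0. Stack: []
LOAD_CONST → push 0. Stack: [0]
STORE_FAST y → y=0. Stack: []
LOAD_FAST i → push 2. Stack: [2]
LOAD_CONST → push 1. Stack: [2, 1]
BINARY_OP + → 2 + 1 = 3. Stack: [3]
STORE_FAST i → i=3. Stack: []
LOAD_FAST i → push 3. Stack: [3]
LOAD_CONST → push 3. Stack: [3, 3]
COMPARE_OP bool(<) → 3 vs 3 = False. Stack: [False]
POP_JUMP_IF_FALSE → pop False; jump. Stack: []
LOAD_FAST y → push 0. Stack: [0]
RETURN_VALUE → return 0.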